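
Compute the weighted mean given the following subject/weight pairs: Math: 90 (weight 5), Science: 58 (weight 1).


Numerator = 90×5 + 58×1
= 450 + 58
= 508
Total weight = 6
Weighted avg = 508/6
= 84.67

84.67


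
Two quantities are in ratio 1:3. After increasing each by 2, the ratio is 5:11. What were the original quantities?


Let A = 1k, B = 3k.
(1k + 2) / (3k + 2) = 5/11
Cross-multiply: 11(1k + 2) = 5(3k + 2)
11k + 22 = 15k + 10
11k - 15k = 10 - 22
-4k = -12
k = -12/-4 = 3
A = 1×3 = 3, B = 3×3 = 9
= A = 3, B = 9

A = 3, B = 9


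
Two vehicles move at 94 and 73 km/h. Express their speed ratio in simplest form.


Ratio = 94:73
GCD = 1
Simplified = 94:73
Time ratio (same distance) = 73:94
Speed ratio = 94:73

94:73


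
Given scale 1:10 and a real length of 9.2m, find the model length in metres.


Model size = real / scale
= 9.2 / 10
= 0.9200 m

0.9200 m


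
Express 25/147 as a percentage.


Percentage = (part / whole) × 100
= (25 / 147) × 100
≈ 17.01%

17.01%


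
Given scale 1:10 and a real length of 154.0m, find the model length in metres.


Model size = real / scale
= 154.0 / 10
= 15.4000 m

15.4000 m


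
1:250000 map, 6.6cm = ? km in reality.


Real distance = map distance × scale
= 6.6cm × 250000
= 1650000 cm = 16500.0 m
= 16.500 km

16.500 km


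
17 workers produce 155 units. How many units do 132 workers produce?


Direct proportion: y/x = constant
k = 155/17 ≈ 9.1176
y₂ = k × 132 = 155 × 132 / 17 = 20460/17
≈ 1203.53

1203.53


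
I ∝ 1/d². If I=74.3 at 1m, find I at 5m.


I₁d₁² = I₂d₂²
I₂ = I₁ × (d₁/d₂)²
= 74.3 × (1/5)²
= 74.3 × 1/25
= 74.3/25
= 2.9720

2.9720


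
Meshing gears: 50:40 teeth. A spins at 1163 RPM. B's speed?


Gear ratio = 50:40 = 5:4
RPM_B = RPM_A × (teeth_A / teeth_B)
= 1163 × (50/40)
= 1453.8 RPM

1453.8 RPM


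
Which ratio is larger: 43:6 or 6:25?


43/6 = 7.1667
6/25 = 0.2400
7.1667 > 0.2400, so 43:6 is greater
= 43:6

43:6


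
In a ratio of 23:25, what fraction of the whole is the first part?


Total parts = 23 + 25 = 48
First part: 23/48 = 23/48
= 23/48

23/48


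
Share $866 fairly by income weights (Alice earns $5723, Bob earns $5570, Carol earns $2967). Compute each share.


Total income = 5723 + 5570 + 2967 = $14260
Alice: $866 × 5723/14260 = $347.55
Bob: $866 × 5570/14260 = $338.26
Carol: $866 × 2967/14260 = $180.18
= Alice: $347.55, Bob: $338.26, Carol: $180.18

Alice: $347.55, Bob: $338.26, Carol: $180.18


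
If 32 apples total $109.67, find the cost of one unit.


Unit rate = total / quantity
= 109.67 / 32
= $3.43 per unit

$3.43 per unit


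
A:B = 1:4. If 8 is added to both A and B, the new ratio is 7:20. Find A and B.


Let A = 1k, B = 4k.
(1k + 8) / (4k + 8) = 7/20
Cross-multiply: 20(1k + 8) = 7(4k + 8)
20k + 160 = 28k + 56
20k - 28k = 56 - 160
-8k = -104
k = -104/-8 = 13
A = 1×13 = 13, B = 4×13 = 52
= A = 13, B = 52

A = 13, B = 52


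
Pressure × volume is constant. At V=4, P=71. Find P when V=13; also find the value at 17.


Inverse proportion: x × y = constant
k = 4 × 71 = 284
At x=13: k/13 = 21.85
At x=17: k/17 = 16.71
= 21.85 and 16.71

21.85 and 16.71


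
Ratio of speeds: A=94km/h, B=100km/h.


Ratio = 94:100
GCD = 2
Simplified = 47:50
Time ratio (same distance) = 50:47
Speed ratio = 47:50

47:50


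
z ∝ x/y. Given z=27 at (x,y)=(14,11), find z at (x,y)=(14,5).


z = k·x/y
Solve for k using the known point: k = z·y/x = 27×11/14 = 297/14 ≈ 21.2143
Now evaluate at x=14, y=5:
z = k × 14 / 5 = (297 × 14) / (14 × 5) = 4158/70
= 59.4000

59.4000


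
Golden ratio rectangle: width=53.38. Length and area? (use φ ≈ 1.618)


φ = (1 + √5) / 2 ≈ 1.618
Length = width × φ = 53.38 × 1.618 = 86.36884
≈ 86.37
Area = width × length = 53.38 × 86.36884 = 4610.3686792 ≈ 4610.37
= Length: 86.37, Area: 4610.37

Length: 86.37, Area: 4610.37


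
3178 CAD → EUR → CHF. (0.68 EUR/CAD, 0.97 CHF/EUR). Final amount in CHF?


Step 1: 3178 CAD × 0.68 = 2161.04 EUR
Step 2: 2161.04 EUR × 0.97 = 2096.21 CHF
Implied rate CAD→CHF = 0.68 × 0.97 = 0.6596
= 2096.21 CHF

2096.21 CHF


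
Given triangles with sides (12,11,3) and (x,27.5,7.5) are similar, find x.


Scale factor = 27.5/11 = 2.5
Missing side = 12 × 2.5
= 30.0

30.0


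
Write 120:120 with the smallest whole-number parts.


GCD(120, 120) = 120
120/120 : 120/120
= 1:1

1:1


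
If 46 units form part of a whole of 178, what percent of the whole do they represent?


Percentage = (part / whole) × 100
= (46 / 178) × 100
≈ 25.84%

25.84%


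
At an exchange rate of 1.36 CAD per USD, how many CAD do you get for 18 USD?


Amount × rate = 18 × 1.36
= 24.48 CAD

24.48 CAD


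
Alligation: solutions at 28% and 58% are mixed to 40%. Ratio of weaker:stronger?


Let x parts of 28% mix with y parts of 58%.
28x + 58y = 40(x + y)
28x + 58y = 40x + 40y
x(28 - 40) = y(40 - 58)
x/y = (58 - 40)/(40 - 28) = 18/12
Simplify: 3:2
= 3:2

3:2


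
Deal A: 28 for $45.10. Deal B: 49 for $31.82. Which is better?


Deal A: $45.10/28 = $1.6107/unit
Deal B: $31.82/49 = $0.6494/unit
B is cheaper per unit
= Deal B

Deal B


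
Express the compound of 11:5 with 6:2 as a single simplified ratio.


Compound ratio = (11×6) : (5×2)
= 66:10
GCD = 2
= 33:5

33:5


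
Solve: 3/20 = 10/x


Cross multiply: 3 × x = 20 × 10
3x = 200
x = 200 / 3
= 66.67

66.67


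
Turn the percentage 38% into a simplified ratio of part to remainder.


38% means 38 parts out of 100; remainder = 62
Part : remainder = 38:62
GCD = 2
= 19:31

19:31


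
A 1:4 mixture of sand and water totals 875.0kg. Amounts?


Total parts = 1 + 4 = 5
sand: 875.0 × 1/5 = 175.0kg
water: 875.0 × 4/5 = 700.0kg
= 175.0kg and 700.0kg

175.0kg and 700.0kg


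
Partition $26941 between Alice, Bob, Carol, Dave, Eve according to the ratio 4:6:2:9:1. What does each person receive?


Total parts = 4 + 6 + 2 + 9 + 1 = 22
Alice: 26941 × 4/22 = 4898.36
Bob: 26941 × 6/22 = 7347.55
Carol: 26941 × 2/22 = 2449.18
Dave: 26941 × 9/22 = 11021.32
Eve: 26941 × 1/22 = 1224.59
= Alice: $4898.36, Bob: $7347.55, Carol: $2449.18, Dave: $11021.32, Eve: $1224.59

Alice: $4898.36, Bob: $7347.55, Carol: $2449.18, Dave: $11021.32, Eve: $1224.59


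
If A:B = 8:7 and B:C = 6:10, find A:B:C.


Match B: multiply A:B by 6 → 48:42
Multiply B:C by 7 → 42:70
Combined: 48:42:70
GCD = 2
= 24:21:35

24:21:35


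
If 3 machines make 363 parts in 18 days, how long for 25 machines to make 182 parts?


Days ∝ work / workers, so d₂ = d₁ × (m₁/m₂) × (w₂/w₁)
Workers factor (inverse): 3/25 = 0.1200
Work factor (direct): 182/363 ≈ 0.5014
d₂ = 18 × 3/25 × 182/363 = (18 × 3 × 182) / (25 × 363) = 9828/9075
≈ 1.08 days

1.08 days


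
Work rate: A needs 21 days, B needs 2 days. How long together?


Rate of A = 1/21 per day
Rate of B = 1/2 per day
Combined rate = 1/21 + 1/2 = 23/42 ≈ 0.5476 per day
Days = 1 / combined rate = 42/23
≈ 1.83 days

1.83 days


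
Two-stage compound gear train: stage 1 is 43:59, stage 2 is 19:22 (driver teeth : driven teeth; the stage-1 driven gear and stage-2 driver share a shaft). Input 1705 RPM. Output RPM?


Stage 1: RPM_B = RPM_A × t_A/t_B = 1705 × 43/59 = 73315/59 ≈ 1242.63
B and C share a shaft → RPM_C = RPM_B
Stage 2: RPM_D = RPM_C × t_C/t_D = RPM_A × (t_A×t_C)/(t_B×t_D)
Overall ratio = (43×19)/(59×22) = 817/1298
RPM_D = 1705 × 817/1298 = 1392985/1298
≈ 1073.18 RPM

1073.18 RPM


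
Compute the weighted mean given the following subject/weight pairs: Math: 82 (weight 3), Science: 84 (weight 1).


Numerator = 82×3 + 84×1
= 246 + 84
= 330
Total weight = 4
Weighted avg = 330/4
= 82.50

82.50


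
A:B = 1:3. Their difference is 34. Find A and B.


Let A = 1k, B = 3k.
3k - 1k = 34
2k = 34 → k = 34/2 = 17
A = 1×17 = 17, B = 3×17 = 51
= A = 17, B = 51

A = 17, B = 51


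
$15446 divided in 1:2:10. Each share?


Total parts = 1 + 2 + 10 = 13
Part 1: 15446 × 1/13 = 1188.15
Part 2: 15446 × 2/13 = 2376.31
Part 3: 15446 × 10/13 = 11881.54
= Part 1: $1188.15, Part 2: $2376.31, Part 3: $11881.54

Part 1: $1188.15, Part 2: $2376.31, Part 3: $11881.54


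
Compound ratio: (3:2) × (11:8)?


Compound ratio = (3×11) : (2×8)
= 33:16
GCD = 1
= 33:16

33:16


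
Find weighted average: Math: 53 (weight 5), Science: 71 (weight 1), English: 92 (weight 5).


Numerator = 53×5 + 71×1 + 92×5
= 265 + 71 + 460
= 796
Total weight = 11
Weighted avg = 796/11
= 72.36

72.36


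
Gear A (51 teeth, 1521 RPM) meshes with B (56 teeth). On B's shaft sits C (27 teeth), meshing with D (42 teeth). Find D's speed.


Stage 1: RPM_B = RPM_A × t_A/t_B = 1521 × 51/56 = 77571/56 ≈ 1385.20
B and C share a shaft → RPM_C = RPM_B
Stage 2: RPM_D = RPM_C × t_C/t_D = RPM_A × (t_A×t_C)/(t_B×t_D)
Overall ratio = (51×27)/(56×42) = 1377/2352
RPM_D = 1521 × 1377/2352 = 2094417/2352
≈ 890.48 RPM

890.48 RPM


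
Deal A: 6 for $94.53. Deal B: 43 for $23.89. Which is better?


Deal A: $94.53/6 = $15.7550/unit
Deal B: $23.89/43 = $0.5556/unit
B is cheaper per unit
= Deal B

Deal B


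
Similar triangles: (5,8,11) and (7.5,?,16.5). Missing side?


Scale factor = 7.5/5 = 1.5
Missing side = 8 × 1.5
= 12.0

12.0


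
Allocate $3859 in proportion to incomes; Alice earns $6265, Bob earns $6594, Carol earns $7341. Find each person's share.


Total income = 6265 + 6594 + 7341 = $20200
Alice: $3859 × 6265/20200 = $1196.86
Bob: $3859 × 6594/20200 = $1259.72
Carol: $3859 × 7341/20200 = $1402.42
= Alice: $1196.86, Bob: $1259.72, Carol: $1402.42

Alice: $1196.86, Bob: $1259.72, Carol: $1402.42


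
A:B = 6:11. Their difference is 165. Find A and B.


Let A = 6k, B = 11k.
11k - 6k = 165
5k = 165 → k = 165/5 = 33
A = 6×33 = 198, B = 11×33 = 363
= A = 198, B = 363

A = 198, B = 363


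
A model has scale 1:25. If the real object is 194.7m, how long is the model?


Model size = real / scale
= 194.7 / 25
= 7.7880 m

7.7880 m


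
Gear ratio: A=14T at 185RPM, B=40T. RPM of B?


Gear ratio = 14:40 = 7:20
RPM_B = RPM_A × (teeth_A / teeth_B)
= 185 × (14/40)
= 64.8 RPM

64.8 RPM


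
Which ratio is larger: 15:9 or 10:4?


15/9 = 1.6667
10/4 = 2.5000
1.6667 < 2.5000, so 15:9 is less
= 10:4

10:4


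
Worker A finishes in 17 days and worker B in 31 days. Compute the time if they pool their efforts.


Rate of A = 1/17 per day
Rate of B = 1/31 per day
Combined rate = 1/17 + 1/31 = 48/527 ≈ 0.0911 per day
Days = 1 / combined rate = 527/48
≈ 10.98 days

10.98 days


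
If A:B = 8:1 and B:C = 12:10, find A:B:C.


Match B: multiply A:B by 12 → 96:12
Multiply B:C by 1 → 12:10
Combined: 96:12:10
GCD = 2
= 48:6:5

48:6:5


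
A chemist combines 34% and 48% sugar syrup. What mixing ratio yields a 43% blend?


Let x parts of 34% mix with y parts of 48%.
34x + 48y = 43(x + y)
34x + 48y = 43x + 43y
x(34 - 43) = y(43 - 48)
x/y = (48 - 43)/(43 - 34) = 5/9
Simplify: 5:9
= 5:9

5:9


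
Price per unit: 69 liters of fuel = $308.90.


Unit rate = total / quantity
= 308.90 / 69
= $4.48 per unit

$4.48 per unit


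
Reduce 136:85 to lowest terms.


GCD(136, 85) = 17
136/17 : 85/17
= 8:5

8:5


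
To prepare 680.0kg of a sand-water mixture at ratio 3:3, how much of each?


Total parts = 3 + 3 = 6
sand: 680.0 × 3/6 = 340.0kg
water: 680.0 × 3/6 = 340.0kg
= 340.0kg and 340.0kg

340.0kg and 340.0kg


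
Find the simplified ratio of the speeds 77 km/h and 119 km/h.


Ratio = 77:119
GCD = 7
Simplified = 11:17
Time ratio (same distance) = 17:11
Speed ratio = 11:17

11:17


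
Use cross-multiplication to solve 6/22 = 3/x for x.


Cross multiply: 6 × x = 22 × 3
6x = 66
x = 66 / 6
= 11.00

11.00


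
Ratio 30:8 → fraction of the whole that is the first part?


Total parts = 30 + 8 = 38
First part: 30/38 = 15/19
= 15/19

15/19


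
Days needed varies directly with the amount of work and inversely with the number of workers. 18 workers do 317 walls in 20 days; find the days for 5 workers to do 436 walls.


Days ∝ work / workers, so d₂ = d₁ × (m₁/m₂) × (w₂/w₁)
Workers factor (inverse): 18/5 = 3.6000
Work factor (direct): 436/317 ≈ 1.3754
d₂ = 20 × 18/5 × 436/317 = (20 × 18 × 436) / (5 × 317) = 156960/1585
≈ 99.03 days

99.03 days


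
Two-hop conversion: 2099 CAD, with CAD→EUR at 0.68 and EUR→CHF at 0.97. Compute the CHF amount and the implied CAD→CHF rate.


Step 1: 2099 CAD × 0.68 = 1427.32 EUR
Step 2: 1427.32 EUR × 0.97 = 1384.50 CHF
Implied rate CAD→CHF = 0.68 × 0.97 = 0.6596
= 1384.50 CHF; implied rate 0.6596 CHF/CAD

1384.50 CHF; implied rate 0.6596 CHF/CAD


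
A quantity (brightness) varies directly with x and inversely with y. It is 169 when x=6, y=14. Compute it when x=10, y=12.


z = k·x/y
Solve for k using the known point: k = z·y/x = 169×14/6 = 2366/6 ≈ 394.3333
Now evaluate at x=10, y=12:
z = k × 10 / 12 = (2366 × 10) / (6 × 12) = 23660/72
≈ 328.6111

328.6111


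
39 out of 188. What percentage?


Percentage = (part / whole) × 100
= (39 / 188) × 100
≈ 20.74%

20.74%


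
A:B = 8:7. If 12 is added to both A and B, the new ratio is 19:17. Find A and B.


Let A = 8k, B = 7k.
(8k + 12) / (7k + 12) = 19/17
Cross-multiply: 17(8k + 12) = 19(7k + 12)
136k + 204 = 133k + 228
136k - 133k = 228 - 204
3k = 24
k = 24/3 = 8
A = 8×8 = 64, B = 7×8 = 56
= A = 64, B = 56

A = 64, B = 56


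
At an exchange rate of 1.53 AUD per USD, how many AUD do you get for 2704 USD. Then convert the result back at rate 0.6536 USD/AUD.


Amount × rate = 2704 × 1.53 = 4137.12 AUD
Round-trip: 4137.12 × 0.6536 = 2704.02 USD
= 4137.12 AUD, then 2704.02 USD

4137.12 AUD, then 2704.02 USD


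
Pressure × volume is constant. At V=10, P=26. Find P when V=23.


Inverse proportion: x × y = constant
k = 10 × 26 = 260
y₂ = k / 23 = 260 / 23
= 11.30

11.30


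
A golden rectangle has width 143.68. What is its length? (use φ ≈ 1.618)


φ = (1 + √5) / 2 ≈ 1.618
Length = width × φ = 143.68 × 1.618 = 232.47424
≈ 232.47

232.47


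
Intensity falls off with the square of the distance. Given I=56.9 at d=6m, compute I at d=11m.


I₁d₁² = I₂d₂²
I₂ = I₁ × (d₁/d₂)²
= 56.9 × (6/11)²
= 56.9 × 36/121
= 2048.4/121
≈ 16.9289

16.9289


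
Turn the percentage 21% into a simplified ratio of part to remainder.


21% means 21 parts out of 100; remainder = 79
Part : remainder = 21:79
GCD = 1
= 21:79

21:79


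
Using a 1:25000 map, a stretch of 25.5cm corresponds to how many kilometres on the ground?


Real distance = map distance × scale
= 25.5cm × 25000
= 637500 cm = 6375.0 m
= 6.375 km

6.375 km


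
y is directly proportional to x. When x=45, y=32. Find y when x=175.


Direct proportion: y/x = constant
k = 32/45 ≈ 0.7111
y₂ = k × 175 = 32 × 175 / 45 = 5600/45
≈ 124.44

124.44


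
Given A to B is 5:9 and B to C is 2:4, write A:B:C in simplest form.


Match B: multiply A:B by 2 → 10:18
Multiply B:C by 9 → 18:36
Combined: 10:18:36
GCD = 2
= 5:9:18

5:9:18


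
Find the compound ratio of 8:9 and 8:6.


Compound ratio = (8×8) : (9×6)
= 64:54
GCD = 2
= 32:27

32:27


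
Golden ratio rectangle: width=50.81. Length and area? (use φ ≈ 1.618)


φ = (1 + √5) / 2 ≈ 1.618
Length = width × φ = 50.81 × 1.618 = 82.21058
≈ 82.21
Area = width × length = 50.81 × 82.21058 = 4177.1195698 ≈ 4177.12
= Length: 82.21, Area: 4177.12

Length: 82.21, Area: 4177.12


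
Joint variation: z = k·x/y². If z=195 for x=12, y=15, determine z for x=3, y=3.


z = k·x/y²
Solve for k using the known point: k = z·y²/x = 195×225/12 = 43875/12 = 3656.2500
Now evaluate at x=3, y=3:
z = k × 3 / 9 = (43875 × 3) / (12 × 9) = 131625/108
= 1218.7500

1218.7500


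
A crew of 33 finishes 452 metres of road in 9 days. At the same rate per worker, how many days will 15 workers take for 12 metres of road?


Days ∝ work / workers, so d₂ = d₁ × (m₁/m₂) × (w₂/w₁)
Workers factor (inverse): 33/15 = 2.2000
Work factor (direct): 12/452 ≈ 0.0265
d₂ = 9 × 33/15 × 12/452 = (9 × 33 × 12) / (15 × 452) = 3564/6780
≈ 0.53 days

0.53 days


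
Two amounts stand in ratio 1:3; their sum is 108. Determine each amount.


Let A = 1k, B = 3k.
1k + 3k = 108
4k = 108 → k = 108/4 = 27
A = 1×27 = 27, B = 3×27 = 81
= A = 27, B = 81

A = 27, B = 81


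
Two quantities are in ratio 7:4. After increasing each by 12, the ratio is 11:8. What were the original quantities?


Let A = 7k, B = 4k.
(7k + 12) / (4k + 12) = 11/8
Cross-multiply: 8(7k + 12) = 11(4k + 12)
56k + 96 = 44k + 132
56k - 44k = 132 - 96
12k = 36
k = 36/12 = 3
A = 7×3 = 21, B = 4×3 = 12
= A = 21, B = 12

A = 21, B = 12


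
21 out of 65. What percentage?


Percentage = (part / whole) × 100
= (21 / 65) × 100
≈ 32.31%

32.31%


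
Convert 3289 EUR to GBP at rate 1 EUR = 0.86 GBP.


Amount × rate = 3289 × 0.86
= 2828.54 GBP

2828.54 GBP


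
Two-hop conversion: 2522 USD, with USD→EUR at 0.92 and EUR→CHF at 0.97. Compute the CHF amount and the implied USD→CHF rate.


Step 1: 2522 USD × 0.92 = 2320.24 EUR
Step 2: 2320.24 EUR × 0.97 = 2250.63 CHF
Implied rate USD→CHF = 0.92 × 0.97 = 0.8924
= 2250.63 CHF; implied rate 0.8924 CHF/USD

2250.63 CHF; implied rate 0.8924 CHF/USD


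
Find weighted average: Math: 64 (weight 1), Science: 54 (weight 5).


Numerator = 64×1 + 54×5
= 64 + 270
= 334
Total weight = 6
Weighted avg = 334/6
= 55.67

55.67


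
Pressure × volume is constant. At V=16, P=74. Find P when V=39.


Inverse proportion: x × y = constant
k = 16 × 74 = 1184
y₂ = k / 39 = 1184 / 39
= 30.36

30.36


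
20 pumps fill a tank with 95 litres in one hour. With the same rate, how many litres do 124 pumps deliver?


Direct proportion: y/x = constant
k = 95/20 = 4.7500
y₂ = k × 124 = 95 × 124 / 20 = 11780/20
= 589.00

589.00


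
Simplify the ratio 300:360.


GCD(300, 360) = 60
300/60 : 360/60
= 5:6

5:6


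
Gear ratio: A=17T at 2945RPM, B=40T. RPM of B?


Gear ratio = 17:40 = 17:40
RPM_B = RPM_A × (teeth_A / teeth_B)
= 2945 × (17/40)
= 1251.6 RPM

1251.6 RPM


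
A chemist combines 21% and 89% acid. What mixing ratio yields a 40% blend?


Let x parts of 21% mix with y parts of 89%.
21x + 89y = 40(x + y)
21x + 89y = 40x + 40y
x(21 - 40) = y(40 - 89)
x/y = (89 - 40)/(40 - 21) = 49/19
Simplify: 49:19
= 49:19

49:19


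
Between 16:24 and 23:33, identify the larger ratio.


16/24 = 0.6667
23/33 = 0.6970
0.6667 < 0.6970, so 16:24 is less
= 23:33

23:33


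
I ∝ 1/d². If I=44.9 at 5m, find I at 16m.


I₁d₁² = I₂d₂²
I₂ = I₁ × (d₁/d₂)²
= 44.9 × (5/16)²
= 44.9 × 25/256
= 1122.5/256
≈ 4.3848

4.3848


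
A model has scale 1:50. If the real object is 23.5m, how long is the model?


Model size = real / scale
= 23.5 / 50
= 0.4700 m

0.4700 m


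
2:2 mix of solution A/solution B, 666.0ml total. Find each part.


Total parts = 2 + 2 = 4
solution A: 666.0 × 2/4 = 333.0ml
solution B: 666.0 × 2/4 = 333.0ml
= 333.0ml and 333.0ml

333.0ml and 333.0ml


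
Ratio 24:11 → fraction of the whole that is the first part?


Total parts = 24 + 11 = 35
First part: 24/35 = 24/35
= 24/35

24/35


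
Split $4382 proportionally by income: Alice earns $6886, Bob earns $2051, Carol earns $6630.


Total income = 6886 + 2051 + 6630 = $15567
Alice: $4382 × 6886/15567 = $1938.36
Bob: $4382 × 2051/15567 = $577.34
Carol: $4382 × 6630/15567 = $1866.30
= Alice: $1938.36, Bob: $577.34, Carol: $1866.30

Alice: $1938.36, Bob: $577.34, Carol: $1866.30


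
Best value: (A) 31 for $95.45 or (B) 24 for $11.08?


Deal A: $95.45/31 = $3.0790/unit
Deal B: $11.08/24 = $0.4617/unit
B is cheaper per unit
= Deal B

Deal B


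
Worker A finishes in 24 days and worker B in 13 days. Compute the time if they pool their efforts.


Rate of A = 1/24 per day
Rate of B = 1/13 per day
Combined rate = 1/24 + 1/13 = 37/312 ≈ 0.1186 per day
Days = 1 / combined rate = 312/37
≈ 8.43 days

8.43 days


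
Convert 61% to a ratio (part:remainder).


61% means 61 parts out of 100; remainder = 39
Part : remainder = 61:39
GCD = 1
= 61:39

61:39


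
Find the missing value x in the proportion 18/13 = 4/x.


Cross multiply: 18 × x = 13 × 4
18x = 52
x = 52 / 18
= 2.89

2.89


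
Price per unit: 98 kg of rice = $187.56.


Unit rate = total / quantity
= 187.56 / 98
= $1.91 per unit

$1.91 per unit


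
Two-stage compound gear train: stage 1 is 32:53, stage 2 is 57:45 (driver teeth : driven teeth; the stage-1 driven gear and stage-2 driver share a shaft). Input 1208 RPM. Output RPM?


Stage 1: RPM_B = RPM_A × t_A/t_B = 1208 × 32/53 = 38656/53 ≈ 729.36
B and C share a shaft → RPM_C = RPM_B
Stage 2: RPM_D = RPM_C × t_C/t_D = RPM_A × (t_A×t_C)/(t_B×t_D)
Overall ratio = (32×57)/(53×45) = 1824/2385
RPM_D = 1208 × 1824/2385 = 2203392/2385
≈ 923.85 RPM

923.85 RPM


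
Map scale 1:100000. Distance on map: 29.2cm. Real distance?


Real distance = map distance × scale
= 29.2cm × 100000
= 2920000 cm = 29200.0 m
= 29.200 km

29.200 km


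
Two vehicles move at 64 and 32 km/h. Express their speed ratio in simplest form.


Ratio = 64:32
GCD = 32
Simplified = 2:1
Time ratio (same distance) = 1:2
Speed ratio = 2:1

2:1


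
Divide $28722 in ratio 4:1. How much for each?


Total parts = 4 + 1 = 5
Part 1: 28722 × 4/5 = 22977.60
Part 2: 28722 × 1/5 = 5744.40
= Part 1: $22977.60, Part 2: $5744.40

Part 1: $22977.60, Part 2: $5744.40


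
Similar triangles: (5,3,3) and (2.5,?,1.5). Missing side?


Scale factor = 2.5/5 = 0.5
Missing side = 3 × 0.5
= 1.5

1.5


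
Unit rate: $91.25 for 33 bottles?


Unit rate = total / quantity
= 91.25 / 33
= $2.77 per unit

$2.77 per unit


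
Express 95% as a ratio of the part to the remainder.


95% means 95 parts out of 100; remainder = 5
Part : remainder = 95:5
GCD = 5
= 19:1

19:1


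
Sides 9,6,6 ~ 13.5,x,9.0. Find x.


Scale factor = 13.5/9 = 1.5
Missing side = 6 × 1.5
= 9.0

9.0


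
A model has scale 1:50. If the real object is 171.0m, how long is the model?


Model size = real / scale
= 171.0 / 50
= 3.4200 m

3.4200 m


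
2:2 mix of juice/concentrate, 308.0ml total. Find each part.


Total parts = 2 + 2 = 4
juice: 308.0 × 2/4 = 154.0ml
concentrate: 308.0 × 2/4 = 154.0ml
= 154.0ml and 154.0ml

154.0ml and 154.0ml


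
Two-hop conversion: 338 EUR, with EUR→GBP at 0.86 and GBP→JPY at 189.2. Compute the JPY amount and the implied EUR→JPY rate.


Step 1: 338 EUR × 0.86 = 290.68 GBP
Step 2: 290.68 GBP × 189.2 = 54996.66 JPY
Implied rate EUR→JPY = 0.86 × 189.2 = 162.7120
= 54996.66 JPY; implied rate 162.7120 JPY/EUR

54996.66 JPY; implied rate 162.7120 JPY/EUR


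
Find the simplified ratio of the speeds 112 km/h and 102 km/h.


Ratio = 112:102
GCD = 2
Simplified = 56:51
Time ratio (same distance) = 51:56
Speed ratio = 56:51

56:51


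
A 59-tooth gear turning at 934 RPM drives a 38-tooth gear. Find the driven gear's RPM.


Gear ratio = 59:38 = 59:38
RPM_B = RPM_A × (teeth_A / teeth_B)
= 934 × (59/38)
= 1450.2 RPM

1450.2 RPM


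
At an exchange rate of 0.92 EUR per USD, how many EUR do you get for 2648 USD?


Amount × rate = 2648 × 0.92
= 2436.16 EUR

2436.16 EUR


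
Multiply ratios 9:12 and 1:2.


Compound ratio = (9×1) : (12×2)
= 9:24
GCD = 3
= 3:8

3:8


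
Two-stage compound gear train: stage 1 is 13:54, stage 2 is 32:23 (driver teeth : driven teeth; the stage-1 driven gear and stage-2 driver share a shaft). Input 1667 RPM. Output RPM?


Stage 1: RPM_B = RPM_A × t_A/t_B = 1667 × 13/54 = 21671/54 ≈ 401.31
B and C share a shaft → RPM_C = RPM_B
Stage 2: RPM_D = RPM_C × t_C/t_D = RPM_A × (t_A×t_C)/(t_B×t_D)
Overall ratio = (13×32)/(54×23) = 416/1242
RPM_D = 1667 × 416/1242 = 693472/1242
≈ 558.35 RPM

558.35 RPM


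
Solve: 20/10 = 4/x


Cross multiply: 20 × x = 10 × 4
20x = 40
x = 40 / 20
= 2.00

2.00


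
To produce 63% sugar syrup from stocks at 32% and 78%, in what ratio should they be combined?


Let x parts of 32% mix with y parts of 78%.
32x + 78y = 63(x + y)
32x + 78y = 63x + 63y
x(32 - 63) = y(63 - 78)
x/y = (78 - 63)/(63 - 32) = 15/31
Simplify: 15:31
= 15:31

15:31


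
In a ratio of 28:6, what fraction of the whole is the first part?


Total parts = 28 + 6 = 34
First part: 28/34 = 14/17
= 14/17

14/17


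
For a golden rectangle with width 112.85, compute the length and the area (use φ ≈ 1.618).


φ = (1 + √5) / 2 ≈ 1.618
Length = width × φ = 112.85 × 1.618 = 182.5913
≈ 182.59
Area = width × length = 112.85 × 182.5913 = 20605.428205 ≈ 20605.43
= Length: 182.59, Area: 20605.43

Length: 182.59, Area: 20605.43


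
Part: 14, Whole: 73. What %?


Percentage = (part / whole) × 100
= (14 / 73) × 100
≈ 19.18%

19.18%


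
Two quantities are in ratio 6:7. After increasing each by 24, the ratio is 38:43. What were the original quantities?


Let A = 6k, B = 7k.
(6k + 24) / (7k + 24) = 38/43
Cross-multiply: 43(6k + 24) = 38(7k + 24)
258k + 1032 = 266k + 912
258k - 266k = 912 - 1032
-8k = -120
k = -120/-8 = 15
A = 6×15 = 90, B = 7×15 = 105
= A = 90, B = 105

A = 90, B = 105


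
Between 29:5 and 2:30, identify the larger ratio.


29/5 = 5.8000
2/30 = 0.0667
5.8000 > 0.0667, so 29:5 is greater
= 29:5

29:5


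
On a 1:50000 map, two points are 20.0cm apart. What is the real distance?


Real distance = map distance × scale
= 20.0cm × 50000
= 1000000 cm = 10000.0 m
= 10.000 km

10.000 km


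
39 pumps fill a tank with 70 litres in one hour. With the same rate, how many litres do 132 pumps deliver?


Direct proportion: y/x = constant
k = 70/39 ≈ 1.7949
y₂ = k × 132 = 70 × 132 / 39 = 9240/39
≈ 236.92

236.92


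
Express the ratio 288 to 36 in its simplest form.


GCD(288, 36) = 36
288/36 : 36/36
= 8:1

8:1


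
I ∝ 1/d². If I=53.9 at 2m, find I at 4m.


I₁d₁² = I₂d₂²
I₂ = I₁ × (d₁/d₂)²
= 53.9 × (2/4)²
= 53.9 × 4/16
= 215.6/16
= 13.4750

13.4750


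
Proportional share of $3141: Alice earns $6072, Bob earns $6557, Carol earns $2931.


Total income = 6072 + 6557 + 2931 = $15560
Alice: $3141 × 6072/15560 = $1225.72
Bob: $3141 × 6557/15560 = $1323.62
Carol: $3141 × 2931/15560 = $591.66
= Alice: $1225.72, Bob: $1323.62, Carol: $591.66

Alice: $1225.72, Bob: $1323.62, Carol: $591.66


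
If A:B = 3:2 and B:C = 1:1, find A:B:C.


Match B: multiply A:B by 1 → 3:2
Multiply B:C by 2 → 2:2
Combined: 3:2:2
GCD = 1
= 3:2:2

3:2:2


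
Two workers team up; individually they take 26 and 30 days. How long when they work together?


Rate of A = 1/26 per day
Rate of B = 1/30 per day
Combined rate = 1/26 + 1/30 = 56/780 ≈ 0.0718 per day
Days = 1 / combined rate = 780/56
≈ 13.93 days

13.93 days


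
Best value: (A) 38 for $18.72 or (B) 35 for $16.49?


Deal A: $18.72/38 = $0.4926/unit
Deal B: $16.49/35 = $0.4711/unit
B is cheaper per unit
= Deal B

Deal B


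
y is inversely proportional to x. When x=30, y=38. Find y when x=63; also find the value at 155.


Inverse proportion: x × y = constant
k = 30 × 38 = 1140
At x=63: k/63 = 18.10
At x=155: k/155 = 7.35
= 18.10 and 7.35

18.10 and 7.35


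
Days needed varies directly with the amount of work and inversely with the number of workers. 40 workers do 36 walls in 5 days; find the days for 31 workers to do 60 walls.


Days ∝ work / workers, so d₂ = d₁ × (m₁/m₂) × (w₂/w₁)
Workers factor (inverse): 40/31 ≈ 1.2903
Work factor (direct): 60/36 ≈ 1.6667
d₂ = 5 × 40/31 × 60/36 = (5 × 40 × 60) / (31 × 36) = 12000/1116
≈ 10.75 days

10.75 days


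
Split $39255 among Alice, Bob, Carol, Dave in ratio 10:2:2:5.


Total parts = 10 + 2 + 2 + 5 = 19
Alice: 39255 × 10/19 = 20660.53
Bob: 39255 × 2/19 = 4132.11
Carol: 39255 × 2/19 = 4132.11
Dave: 39255 × 5/19 = 10330.26
= Alice: $20660.53, Bob: $4132.11, Carol: $4132.11, Dave: $10330.26

Alice: $20660.53, Bob: $4132.11, Carol: $4132.11, Dave: $10330.26


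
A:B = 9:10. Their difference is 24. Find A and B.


Let A = 9k, B = 10k.
10k - 9k = 24
1k = 24 → k = 24/1 = 24
A = 9×24 = 216, B = 10×24 = 240
= A = 216, B = 240

A = 216, B = 240


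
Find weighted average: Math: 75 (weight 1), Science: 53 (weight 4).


Numerator = 75×1 + 53×4
= 75 + 212
= 287
Total weight = 5
Weighted avg = 287/5
= 57.40

57.40


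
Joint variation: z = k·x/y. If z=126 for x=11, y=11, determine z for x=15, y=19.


z = k·x/y
Solve for k using the known point: k = z·y/x = 126×11/11 = 1386/11 = 126.0000
Now evaluate at x=15, y=19:
z = k × 15 / 19 = (1386 × 15) / (11 × 19) = 20790/209
≈ 99.4737

99.4737


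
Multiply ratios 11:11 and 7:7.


Compound ratio = (11×7) : (11×7)
= 77:77
GCD = 77
= 1:1

1:1


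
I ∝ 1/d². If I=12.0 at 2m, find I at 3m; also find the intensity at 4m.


I₁d₁² = I₂d₂²
I at 3m = 12.0 × (2/3)² = 12.0 × 4/9 = 48/9 ≈ 5.3333
I at 4m = 12.0 × (2/4)² = 12.0 × 4/16 = 48/16 = 3.0000
= 5.3333 and 3.0000

5.3333 and 3.0000


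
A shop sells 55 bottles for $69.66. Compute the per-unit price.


Unit rate = total / quantity
= 69.66 / 55
= $1.27 per unit

$1.27 per unit


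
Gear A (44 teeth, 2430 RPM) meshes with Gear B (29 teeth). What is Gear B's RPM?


Gear ratio = 44:29 = 44:29
RPM_B = RPM_A × (teeth_A / teeth_B)
= 2430 × (44/29)
= 3686.9 RPM

3686.9 RPM


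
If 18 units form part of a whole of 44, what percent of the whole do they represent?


Percentage = (part / whole) × 100
= (18 / 44) × 100
≈ 40.91%

40.91%


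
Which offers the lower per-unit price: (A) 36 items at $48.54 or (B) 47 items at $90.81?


Deal A: $48.54/36 = $1.3483/unit
Deal B: $90.81/47 = $1.9321/unit
A is cheaper per unit
= Deal A

Deal A


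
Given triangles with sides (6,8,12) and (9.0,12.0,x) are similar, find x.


Scale factor = 9.0/6 = 1.5
Missing side = 12 × 1.5
= 18.0

18.0


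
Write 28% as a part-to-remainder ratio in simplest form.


28% means 28 parts out of 100; remainder = 72
Part : remainder = 28:72
GCD = 4
= 7:18

7:18


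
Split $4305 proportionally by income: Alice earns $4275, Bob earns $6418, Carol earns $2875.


Total income = 4275 + 6418 + 2875 = $13568
Alice: $4305 × 4275/13568 = $1356.42
Bob: $4305 × 6418/13568 = $2036.37
Carol: $4305 × 2875/13568 = $912.21
= Alice: $1356.42, Bob: $2036.37, Carol: $912.21

Alice: $1356.42, Bob: $2036.37, Carol: $912.21


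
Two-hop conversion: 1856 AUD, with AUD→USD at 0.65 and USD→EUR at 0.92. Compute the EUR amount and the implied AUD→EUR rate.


Step 1: 1856 AUD × 0.65 = 1206.40 USD
Step 2: 1206.40 USD × 0.92 = 1109.89 EUR
Implied rate AUD→EUR = 0.65 × 0.92 = 0.5980
= 1109.89 EUR; implied rate 0.5980 EUR/AUD

1109.89 EUR; implied rate 0.5980 EUR/AUD


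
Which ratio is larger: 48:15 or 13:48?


48/15 = 3.2000
13/48 = 0.2708
3.2000 > 0.2708, so 48:15 is greater
= 48:15

48:15


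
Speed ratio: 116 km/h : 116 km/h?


Ratio = 116:116
GCD = 116
Simplified = 1:1
Time ratio (same distance) = 1:1
Speed ratio = 1:1

1:1


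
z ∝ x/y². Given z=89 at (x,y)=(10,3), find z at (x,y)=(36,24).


z = k·x/y²
Solve for k using the known point: k = z·y²/x = 89×9/10 = 801/10 = 80.1000
Now evaluate at x=36, y=24:
z = k × 36 / 576 = (801 × 36) / (10 × 576) = 28836/5760
≈ 5.0063

5.0063


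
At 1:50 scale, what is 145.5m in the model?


Model size = real / scale
= 145.5 / 50
= 2.9100 m

2.9100 m


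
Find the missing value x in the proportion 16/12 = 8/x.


Cross multiply: 16 × x = 12 × 8
16x = 96
x = 96 / 16
= 6.00

6.00


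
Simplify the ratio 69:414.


GCD(69, 414) = 69
69/69 : 414/69
= 1:6

1:6


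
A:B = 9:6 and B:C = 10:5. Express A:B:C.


Match B: multiply A:B by 10 → 90:60
Multiply B:C by 6 → 60:30
Combined: 90:60:30
GCD = 30
= 3:2:1

3:2:1


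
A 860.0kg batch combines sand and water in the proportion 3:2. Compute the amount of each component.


Total parts = 3 + 2 = 5
sand: 860.0 × 3/5 = 516.0kg
water: 860.0 × 2/5 = 344.0kg
= 516.0kg and 344.0kg

516.0kg and 344.0kg


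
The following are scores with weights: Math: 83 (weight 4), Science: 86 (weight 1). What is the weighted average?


Numerator = 83×4 + 86×1
= 332 + 86
= 418
Total weight = 5
Weighted avg = 418/5
= 83.60

83.60


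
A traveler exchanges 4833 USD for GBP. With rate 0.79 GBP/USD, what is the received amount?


Amount × rate = 4833 × 0.79
= 3818.07 GBP

3818.07 GBP


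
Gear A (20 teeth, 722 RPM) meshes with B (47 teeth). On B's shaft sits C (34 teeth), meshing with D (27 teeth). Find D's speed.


Stage 1: RPM_B = RPM_A × t_A/t_B = 722 × 20/47 = 14440/47 ≈ 307.23
B and C share a shaft → RPM_C = RPM_B
Stage 2: RPM_D = RPM_C × t_C/t_D = RPM_A × (t_A×t_C)/(t_B×t_D)
Overall ratio = (20×34)/(47×27) = 680/1269
RPM_D = 722 × 680/1269 = 490960/1269
≈ 386.89 RPM

386.89 RPM


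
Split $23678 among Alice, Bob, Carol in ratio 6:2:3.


Total parts = 6 + 2 + 3 = 11
Alice: 23678 × 6/11 = 12915.27
Bob: 23678 × 2/11 = 4305.09
Carol: 23678 × 3/11 = 6457.64
= Alice: $12915.27, Bob: $4305.09, Carol: $6457.64

Alice: $12915.27, Bob: $4305.09, Carol: $6457.64


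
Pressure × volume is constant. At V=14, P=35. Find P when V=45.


Inverse proportion: x × y = constant
k = 14 × 35 = 490
y₂ = k / 45 = 490 / 45
= 10.89

10.89


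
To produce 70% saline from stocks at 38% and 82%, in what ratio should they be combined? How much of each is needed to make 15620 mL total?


Let x parts of 38% mix with y parts of 82%.
38x + 82y = 70(x + y)
38x + 82y = 70x + 70y
x(38 - 70) = y(70 - 82)
x/y = (82 - 70)/(70 - 38) = 12/32
Simplify: 3:8
Total parts = 11; one part = 15620/11 = 1420.00 mL
38% solution: 3×1420.00 = 4260.00 mL
82% solution: 8×1420.00 = 11360.00 mL
= ratio 3:8; 4260.00 mL and 11360.00 mL

ratio 3:8; 4260.00 mL and 11360.00 mL


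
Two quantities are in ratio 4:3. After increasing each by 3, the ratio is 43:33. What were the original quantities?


Let A = 4k, B = 3k.
(4k + 3) / (3k + 3) = 43/33
Cross-multiply: 33(4k + 3) = 43(3k + 3)
132k + 99 = 129k + 129
132k - 129k = 129 - 99
3k = 30
k = 30/3 = 10
A = 4×10 = 40, B = 3×10 = 30
= A = 40, B = 30

A = 40, B = 30


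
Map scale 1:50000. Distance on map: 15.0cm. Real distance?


Real distance = map distance × scale
= 15.0cm × 50000
= 750000 cm = 7500.0 m
= 7.500 km

7.500 km


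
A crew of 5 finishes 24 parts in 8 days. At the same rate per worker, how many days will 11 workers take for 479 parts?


Days ∝ work / workers, so d₂ = d₁ × (m₁/m₂) × (w₂/w₁)
Workers factor (inverse): 5/11 ≈ 0.4545
Work factor (direct): 479/24 ≈ 19.9583
d₂ = 8 × 5/11 × 479/24 = (8 × 5 × 479) / (11 × 24) = 19160/264
≈ 72.58 days

72.58 days


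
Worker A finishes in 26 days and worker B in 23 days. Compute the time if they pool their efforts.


Rate of A = 1/26 per day
Rate of B = 1/23 per day
Combined rate = 1/26 + 1/23 = 49/598 ≈ 0.0819 per day
Days = 1 / combined rate = 598/49
≈ 12.20 days

12.20 days


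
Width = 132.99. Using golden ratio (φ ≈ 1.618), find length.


φ = (1 + √5) / 2 ≈ 1.618
Length = width × φ = 132.99 × 1.618 = 215.17782
≈ 215.18

215.18


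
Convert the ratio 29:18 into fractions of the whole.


Total parts = 29 + 18 = 47
First part: 29/47 = 29/47
Second part: 18/47 = 18/47
= 29/47 and 18/47

29/47 and 18/47


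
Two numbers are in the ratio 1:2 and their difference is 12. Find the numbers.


Let A = 1k, B = 2k.
2k - 1k = 12
1k = 12 → k = 12/1 = 12
A = 1×12 = 12, B = 2×12 = 24
= A = 12, B = 24

A = 12, B = 24


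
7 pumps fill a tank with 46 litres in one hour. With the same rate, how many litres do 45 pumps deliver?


Direct proportion: y/x = constant
k = 46/7 ≈ 6.5714
y₂ = k × 45 = 46 × 45 / 7 = 2070/7
≈ 295.71

295.71


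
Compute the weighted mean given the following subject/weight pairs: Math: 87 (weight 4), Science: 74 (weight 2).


Numerator = 87×4 + 74×2
= 348 + 148
= 496
Total weight = 6
Weighted avg = 496/6
= 82.67

82.67


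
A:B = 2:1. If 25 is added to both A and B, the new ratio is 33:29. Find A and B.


Let A = 2k, B = 1k.
(2k + 25) / (1k + 25) = 33/29
Cross-multiply: 29(2k + 25) = 33(1k + 25)
58k + 725 = 33k + 825
58k - 33k = 825 - 725
25k = 100
k = 100/25 = 4
A = 2×4 = 8, B = 1×4 = 4
= A = 8, B = 4

A = 8, B = 4


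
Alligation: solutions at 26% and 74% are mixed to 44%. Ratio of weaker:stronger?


Let x parts of 26% mix with y parts of 74%.
26x + 74y = 44(x + y)
26x + 74y = 44x + 44y
x(26 - 44) = y(44 - 74)
x/y = (74 - 44)/(44 - 26) = 30/18
Simplify: 5:3
= 5:3

5:3


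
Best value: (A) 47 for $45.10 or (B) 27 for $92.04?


Deal A: $45.10/47 = $0.9596/unit
Deal B: $92.04/27 = $3.4089/unit
A is cheaper per unit
= Deal A

Deal A


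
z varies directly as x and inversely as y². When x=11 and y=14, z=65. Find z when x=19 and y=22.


z = k·x/y²
Solve for k using the known point: k = z·y²/x = 65×196/11 = 12740/11 ≈ 1158.1818
Now evaluate at x=19, y=22:
z = k × 19 / 484 = (12740 × 19) / (11 × 484) = 242060/5324
≈ 45.4658

45.4658


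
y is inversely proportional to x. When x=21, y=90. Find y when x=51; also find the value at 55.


Inverse proportion: x × y = constant
k = 21 × 90 = 1890
At x=51: k/51 = 37.06
At x=55: k/55 = 34.36
= 37.06 and 34.36

37.06 and 34.36


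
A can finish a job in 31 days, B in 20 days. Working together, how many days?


Rate of A = 1/31 per day
Rate of B = 1/20 per day
Combined rate = 1/31 + 1/20 = 51/620 ≈ 0.0823 per day
Days = 1 / combined rate = 620/51
≈ 12.16 days

12.16 days


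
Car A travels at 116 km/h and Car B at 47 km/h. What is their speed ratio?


Ratio = 116:47
GCD = 1
Simplified = 116:47
Time ratio (same distance) = 47:116
Speed ratio = 116:47

116:47


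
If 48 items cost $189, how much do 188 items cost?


Direct proportion: y/x = constant
k = 189/48 = 3.9375
y₂ = k × 188 = 189 × 188 / 48 = 35532/48
= 740.25

740.25


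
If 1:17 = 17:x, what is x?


Cross multiply: 1 × x = 17 × 17
1x = 289
x = 289 / 1
= 289.00

289.00


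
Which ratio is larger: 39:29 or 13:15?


39/29 = 1.3448
13/15 = 0.8667
1.3448 > 0.8667, so 39:29 is greater
= 39:29

39:29


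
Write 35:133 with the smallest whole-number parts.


GCD(35, 133) = 7
35/7 : 133/7
= 5:19

5:19


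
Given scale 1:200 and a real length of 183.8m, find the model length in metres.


Model size = real / scale
= 183.8 / 200
= 0.9190 m

0.9190 m


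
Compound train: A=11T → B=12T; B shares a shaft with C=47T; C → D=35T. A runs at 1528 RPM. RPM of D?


Stage 1: RPM_B = RPM_A × t_A/t_B = 1528 × 11/12 = 16808/12 ≈ 1400.67
B and C share a shaft → RPM_C = RPM_B
Stage 2: RPM_D = RPM_C × t_C/t_D = RPM_A × (t_A×t_C)/(t_B×t_D)
Overall ratio = (11×47)/(12×35) = 517/420
RPM_D = 1528 × 517/420 = 789976/420
≈ 1880.90 RPM

1880.90 RPM


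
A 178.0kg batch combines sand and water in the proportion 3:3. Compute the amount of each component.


Total parts = 3 + 3 = 6
sand: 178.0 × 3/6 = 89.0kg
water: 178.0 × 3/6 = 89.0kg
= 89.0kg and 89.0kg

89.0kg and 89.0kg


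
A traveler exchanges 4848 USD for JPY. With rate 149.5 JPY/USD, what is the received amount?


Amount × rate = 4848 × 149.5
= 724776.00 JPY

724776.00 JPY


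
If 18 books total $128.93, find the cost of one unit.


Unit rate = total / quantity
= 128.93 / 18
= $7.16 per unit

$7.16 per unit
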